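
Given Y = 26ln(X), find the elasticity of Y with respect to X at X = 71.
Elasticity = 1/ln(71) ≈ 0.2346

Elasticity = (dY/dX) · (X/Y)

dY/dX = 26/X
At X = 71: dY/dX = 26/71, Y = 26·ln(71)

Elasticity = (26/71) · (71 / (26·ln(71))) = 1/ln(71) ≈ 0.2346

Interpretation: for a small percentage change in X, the percentage change in Y is approximately 0.23 times as large.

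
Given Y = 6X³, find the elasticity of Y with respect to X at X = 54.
Elasticity = 3

Elasticity = (dY/dX) · (X/Y)

dY/dX = 18·X²
At X = 54: dY/dX = 52488, Y = 944784

Elasticity = 52488 · (54 / 944784) = 3

Interpretation: for a small percentage change in X, the percentage change in Y is approximately 3.00 times as large.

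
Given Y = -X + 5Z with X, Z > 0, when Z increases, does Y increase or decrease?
Y increases

Taking the partial derivative:
∂Y/∂Z = 5

∂Y/∂Z = 5 > 0 (assuming positive values)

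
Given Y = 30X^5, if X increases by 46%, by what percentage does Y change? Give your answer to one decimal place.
563.4%

For Y = 30X^5:
If X → X(1 + 0.46)
Then Y → Y · (1 + 0.46)^5
     ≈ Y · 6.6338

Percentage change = ((1 + 0.46)^5 − 1) × 100% ≈ 563.4%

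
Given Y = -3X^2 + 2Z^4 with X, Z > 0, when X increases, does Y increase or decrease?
Y decreases

Taking the partial derivative:
∂Y/∂X = -6X

∂Y/∂X = -6X < 0 (assuming positive values)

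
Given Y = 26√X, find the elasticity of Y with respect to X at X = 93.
Elasticity = 1/2

Elasticity = (dY/dX) · (X/Y)

dY/dX = 13/√X
At X = 93: dY/dX = 13·√93/93, Y = 26·√93

Elasticity = (13·√93/93) · (93 / (26·√93)) = 1/2

Interpretation: for a small percentage change in X, the percentage change in Y is approximately 0.50 times as large.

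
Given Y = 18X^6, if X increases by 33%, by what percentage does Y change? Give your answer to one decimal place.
453.5%

For Y = 18X^6:
If X → X(1 + 0.33)
Then Y → Y · (1 + 0.33)^6
     ≈ Y · 5.5349

Percentage change = ((1 + 0.33)^6 − 1) × 100% ≈ 453.5%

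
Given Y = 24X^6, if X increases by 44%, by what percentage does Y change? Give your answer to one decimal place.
791.6%

For Y = 24X^6:
If X → X(1 + 0.44)
Then Y → Y · (1 + 0.44)^6
     ≈ Y · 8.9161

Percentage change = ((1 + 0.44)^6 − 1) × 100% ≈ 791.6%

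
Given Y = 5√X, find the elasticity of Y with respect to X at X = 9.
Elasticity = 1/2

Elasticity = (dY/dX) · (X/Y)

dY/dX = 5/(2·√X)
At X = 9: dY/dX = 5/6, Y = 15

Elasticity = (5/6) · (9 / 15) = 1/2

Interpretation: for a small percentage change in X, the percentage change in Y is approximately 0.50 times as large.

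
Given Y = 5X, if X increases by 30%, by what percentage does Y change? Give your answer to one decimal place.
30.0%

For Y = 5X:
If X → X(1 + 0.3)
Then Y → Y · (1 + 0.3)^1
     = Y · 1.3000

Percentage change = ((1 + 0.3)^1 − 1) × 100% = 30.0%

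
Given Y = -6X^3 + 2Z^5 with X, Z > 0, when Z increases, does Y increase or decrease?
Y increases

Taking the partial derivative:
∂Y/∂Z = 10Z^4

∂Y/∂Z = 10Z^4 > 0 (assuming positive values)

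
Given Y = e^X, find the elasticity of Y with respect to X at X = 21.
Elasticity = 21

Elasticity = (dY/dX) · (X/Y)

dY/dX = e^X
At X = 21: dY/dX = e^21, Y = e^21

Elasticity = (e^21) · (21 / (e^21)) = 21

Interpretation: for a small percentage change in X, the percentage change in Y is approximately 21.00 times as large.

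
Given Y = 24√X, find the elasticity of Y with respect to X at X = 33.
Elasticity = 1/2

Elasticity = (dY/dX) · (X/Y)

dY/dX = 12/√X
At X = 33: dY/dX = 4·√33/11, Y = 24·√33

Elasticity = (4·√33/11) · (33 / (24·√33)) = 1/2

Interpretation: for a small percentage change in X, the percentage change in Y is approximately 0.50 times as large.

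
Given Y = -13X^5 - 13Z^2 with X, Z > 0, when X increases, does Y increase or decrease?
Y decreases

Taking the partial derivative:
∂Y/∂X = -65X^4

∂Y/∂X = -65X^4 < 0 (assuming positive values)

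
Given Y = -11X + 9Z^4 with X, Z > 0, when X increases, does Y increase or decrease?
Y decreases

Taking the partial derivative:
∂Y/∂X = -11

∂Y/∂X = -11 < 0 (assuming positive values)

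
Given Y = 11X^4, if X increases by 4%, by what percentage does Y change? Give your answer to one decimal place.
17.0%

For Y = 11X^4:
If X → X(1 + 0.04)
Then Y → Y · (1 + 0.04)^4
     ≈ Y · 1.1699

Percentage change = ((1 + 0.04)^4 − 1) × 100% ≈ 17.0%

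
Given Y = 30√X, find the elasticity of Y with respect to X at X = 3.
Elasticity = 1/2

Elasticity = (dY/dX) · (X/Y)

dY/dX = 15/√X
At X = 3: dY/dX = 5·√3, Y = 30·√3

Elasticity = (5·√3) · (3 / (30·√3)) = 1/2

Interpretation: for a small percentage change in X, the percentage change in Y is approximately 0.50 times as large.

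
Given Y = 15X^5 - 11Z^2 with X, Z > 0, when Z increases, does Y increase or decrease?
Y decreases

Taking the partial derivative:
∂Y/∂Z = -22Z

∂Y/∂Z = -22Z < 0 (assuming positive values)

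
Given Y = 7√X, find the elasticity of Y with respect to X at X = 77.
Elasticity = 1/2

Elasticity = (dY/dX) · (X/Y)

dY/dX = 7/(2·√X)
At X = 77: dY/dX = √77/22, Y = 7·√77

Elasticity = (√77/22) · (77 / (7·√77)) = 1/2

Interpretation: for a small percentage change in X, the percentage change in Y is approximately 0.50 times as large.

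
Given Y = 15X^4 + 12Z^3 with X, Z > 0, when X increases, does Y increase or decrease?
Y increases

Taking the partial derivative:
∂Y/∂X = 60X^3

∂Y/∂X = 60X^3 > 0 (assuming positive values)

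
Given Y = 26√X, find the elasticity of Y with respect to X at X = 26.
Elasticity = 1/2

Elasticity = (dY/dX) · (X/Y)

dY/dX = 13/√X
At X = 26: dY/dX = √26/2, Y = 26·√26

Elasticity = (√26/2) · (26 / (26·√26)) = 1/2

Interpretation: for a small percentage change in X, the percentage change in Y is approximately 0.50 times as large.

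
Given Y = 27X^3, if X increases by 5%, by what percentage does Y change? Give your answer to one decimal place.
15.8%

For Y = 27X^3:
If X → X(1 + 0.05)
Then Y → Y · (1 + 0.05)^3
     ≈ Y · 1.1576

Percentage change = ((1 + 0.05)^3 − 1) × 100% ≈ 15.8%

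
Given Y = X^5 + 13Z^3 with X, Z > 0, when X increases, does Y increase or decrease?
Y increases

Taking the partial derivative:
∂Y/∂X = 5X^4

∂Y/∂X = 5X^4 > 0 (assuming positive values)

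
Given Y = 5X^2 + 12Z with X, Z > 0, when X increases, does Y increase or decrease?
Y increases

Taking the partial derivative:
∂Y/∂X = 10X

∂Y/∂X = 10X > 0 (assuming positive values)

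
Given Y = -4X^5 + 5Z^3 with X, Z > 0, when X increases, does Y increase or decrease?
Y decreases

Taking the partial derivative:
∂Y/∂X = -20X^4

∂Y/∂X = -20X^4 < 0 (assuming positive values)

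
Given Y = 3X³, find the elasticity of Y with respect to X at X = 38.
Elasticity = 3

Elasticity = (dY/dX) · (X/Y)

dY/dX = 9·X²
At X = 38: dY/dX = 12996, Y = 164616

Elasticity = 12996 · (38 / 164616) = 3

Interpretation: for a small percentage change in X, the percentage change in Y is approximately 3.00 times as large.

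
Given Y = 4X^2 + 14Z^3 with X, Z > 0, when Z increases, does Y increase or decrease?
Y increases

Taking the partial derivative:
∂Y/∂Z = 42Z^2

∂Y/∂Z = 42Z^2 > 0 (assuming positive values)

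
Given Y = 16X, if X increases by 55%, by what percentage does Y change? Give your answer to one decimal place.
55.0%

For Y = 16X:
If X → X(1 + 0.55)
Then Y → Y · (1 + 0.55)^1
     = Y · 1.5500

Percentage change = ((1 + 0.55)^1 − 1) × 100% = 55.0%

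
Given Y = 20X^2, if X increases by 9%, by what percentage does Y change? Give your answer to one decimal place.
18.8%

For Y = 20X^2:
If X → X(1 + 0.09)
Then Y → Y · (1 + 0.09)^2
     = Y · 1.1881

Percentage change = ((1 + 0.09)^2 − 1) × 100% ≈ 18.8%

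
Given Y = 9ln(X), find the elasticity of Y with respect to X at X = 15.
Elasticity = 1/ln(15) ≈ 0.3693

Elasticity = (dY/dX) · (X/Y)

dY/dX = 9/X
At X = 15: dY/dX = 3/5, Y = 9·ln(15)

Elasticity = (3/5) · (15 / (9·ln(15))) = 1/ln(15) ≈ 0.3693

Interpretation: for a small percentage change in X, the percentage change in Y is approximately 0.37 times as large.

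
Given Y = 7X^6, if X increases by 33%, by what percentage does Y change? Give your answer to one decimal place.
453.5%

For Y = 7X^6:
If X → X(1 + 0.33)
Then Y → Y · (1 + 0.33)^6
     ≈ Y · 5.5349

Percentage change = ((1 + 0.33)^6 − 1) × 100% ≈ 453.5%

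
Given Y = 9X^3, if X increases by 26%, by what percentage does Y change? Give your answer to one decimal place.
100.0%

For Y = 9X^3:
If X → X(1 + 0.26)
Then Y → Y · (1 + 0.26)^3
     ≈ Y · 2.0004

Percentage change = ((1 + 0.26)^3 − 1) × 100% ≈ 100.0%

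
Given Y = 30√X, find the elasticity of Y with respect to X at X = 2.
Elasticity = 1/2

Elasticity = (dY/dX) · (X/Y)

dY/dX = 15/√X
At X = 2: dY/dX = 15·√2/2, Y = 30·√2

Elasticity = (15·√2/2) · (2 / (30·√2)) = 1/2

Interpretation: for a small percentage change in X, the percentage change in Y is approximately 0.50 times as large.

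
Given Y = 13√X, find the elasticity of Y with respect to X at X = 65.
Elasticity = 1/2

Elasticity = (dY/dX) · (X/Y)

dY/dX = 13/(2·√X)
At X = 65: dY/dX = √65/10, Y = 13·√65

Elasticity = (√65/10) · (65 / (13·√65)) = 1/2

Interpretation: for a small percentage change in X, the percentage change in Y is approximately 0.50 times as large.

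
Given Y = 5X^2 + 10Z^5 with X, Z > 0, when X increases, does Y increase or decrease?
Y increases

Taking the partial derivative:
∂Y/∂X = 10X

∂Y/∂X = 10X > 0 (assuming positive values)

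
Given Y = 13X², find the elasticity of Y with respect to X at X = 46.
Elasticity = 2

Elasticity = (dY/dX) · (X/Y)

dY/dX = 26·X
At X = 46: dY/dX = 1196, Y = 27508

Elasticity = 1196 · (46 / 27508) = 2

Interpretation: for a small percentage change in X, the percentage change in Y is approximately 2.00 times as large.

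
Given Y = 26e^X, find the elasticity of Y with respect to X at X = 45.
Elasticity = 45

Elasticity = (dY/dX) · (X/Y)

dY/dX = 26·e^X
At X = 45: dY/dX = 26·e^45, Y = 26·e^45

Elasticity = (26·e^45) · (45 / (26·e^45)) = 45

Interpretation: for a small percentage change in X, the percentage change in Y is approximately 45.00 times as large.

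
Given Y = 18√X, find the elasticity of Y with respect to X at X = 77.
Elasticity = 1/2

Elasticity = (dY/dX) · (X/Y)

dY/dX = 9/√X
At X = 77: dY/dX = 9·√77/77, Y = 18·√77

Elasticity = (9·√77/77) · (77 / (18·√77)) = 1/2

Interpretation: for a small percentage change in X, the percentage change in Y is approximately 0.50 times as large.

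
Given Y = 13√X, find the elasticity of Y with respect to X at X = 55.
Elasticity = 1/2

Elasticity = (dY/dX) · (X/Y)

dY/dX = 13/(2·√X)
At X = 55: dY/dX = 13·√55/110, Y = 13·√55

Elasticity = (13·√55/110) · (55 / (13·√55)) = 1/2

Interpretation: for a small percentage change in X, the percentage change in Y is approximately 0.50 times as large.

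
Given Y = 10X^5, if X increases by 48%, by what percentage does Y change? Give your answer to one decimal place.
610.1%

For Y = 10X^5:
If X → X(1 + 0.48)
Then Y → Y · (1 + 0.48)^5
     ≈ Y · 7.1008

Percentage change = ((1 + 0.48)^5 − 1) × 100% ≈ 610.1%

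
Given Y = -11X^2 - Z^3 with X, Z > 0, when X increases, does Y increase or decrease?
Y decreases

Taking the partial derivative:
∂Y/∂X = -22X

∂Y/∂X = -22X < 0 (assuming positive values)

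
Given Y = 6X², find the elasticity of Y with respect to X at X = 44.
Elasticity = 2

Elasticity = (dY/dX) · (X/Y)

dY/dX = 12·X
At X = 44: dY/dX = 528, Y = 11616

Elasticity = 528 · (44 / 11616) = 2

Interpretation: for a small percentage change in X, the percentage change in Y is approximately 2.00 times as large.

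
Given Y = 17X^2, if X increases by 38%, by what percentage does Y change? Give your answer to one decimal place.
90.4%

For Y = 17X^2:
If X → X(1 + 0.38)
Then Y → Y · (1 + 0.38)^2
     = Y · 1.9044

Percentage change = ((1 + 0.38)^2 − 1) × 100% ≈ 90.4%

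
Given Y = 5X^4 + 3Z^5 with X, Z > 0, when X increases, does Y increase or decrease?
Y increases

Taking the partial derivative:
∂Y/∂X = 20X^3

∂Y/∂X = 20X^3 > 0 (assuming positive values)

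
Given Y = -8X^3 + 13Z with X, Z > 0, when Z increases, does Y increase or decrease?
Y increases

Taking the partial derivative:
∂Y/∂Z = 13

∂Y/∂Z = 13 > 0 (assuming positive values)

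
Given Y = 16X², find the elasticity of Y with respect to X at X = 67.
Elasticity = 2

Elasticity = (dY/dX) · (X/Y)

dY/dX = 32·X
At X = 67: dY/dX = 2144, Y = 71824

Elasticity = 2144 · (67 / 71824) = 2

Interpretation: for a small percentage change in X, the percentage change in Y is approximately 2.00 times as large.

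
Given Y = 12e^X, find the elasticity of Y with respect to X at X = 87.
Elasticity = 87

Elasticity = (dY/dX) · (X/Y)

dY/dX = 12·e^X
At X = 87: dY/dX = 12·e^87, Y = 12·e^87

Elasticity = (12·e^87) · (87 / (12·e^87)) = 87

Interpretation: for a small percentage change in X, the percentage change in Y is approximately 87.00 times as large.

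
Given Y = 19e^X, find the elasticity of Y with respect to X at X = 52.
Elasticity = 52

Elasticity = (dY/dX) · (X/Y)

dY/dX = 19·e^X
At X = 52: dY/dX = 19·e^52, Y = 19·e^52

Elasticity = (19·e^52) · (52 / (19·e^52)) = 52

Interpretation: for a small percentage change in X, the percentage change in Y is approximately 52.00 times as large.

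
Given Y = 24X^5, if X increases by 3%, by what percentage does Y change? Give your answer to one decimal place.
15.9%

For Y = 24X^5:
If X → X(1 + 0.03)
Then Y → Y · (1 + 0.03)^5
     ≈ Y · 1.1593

Percentage change = ((1 + 0.03)^5 − 1) × 100% ≈ 15.9%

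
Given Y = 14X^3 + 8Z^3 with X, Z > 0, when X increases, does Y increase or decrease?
Y increases

Taking the partial derivative:
∂Y/∂X = 42X^2

∂Y/∂X = 42X^2 > 0 (assuming positive values)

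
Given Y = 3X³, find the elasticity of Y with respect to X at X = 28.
Elasticity = 3

Elasticity = (dY/dX) · (X/Y)

dY/dX = 9·X²
At X = 28: dY/dX = 7056, Y = 65856

Elasticity = 7056 · (28 / 65856) = 3

Interpretation: for a small percentage change in X, the percentage change in Y is approximately 3.00 times as large.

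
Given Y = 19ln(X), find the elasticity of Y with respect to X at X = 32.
Elasticity = 1/ln(32) ≈ 0.2885

Elasticity = (dY/dX) · (X/Y)

dY/dX = 19/X
At X = 32: dY/dX = 19/32, Y = 19·ln(32)

Elasticity = (19/32) · (32 / (19·ln(32))) = 1/ln(32) ≈ 0.2885

Interpretation: for a small percentage change in X, the percentage change in Y is approximately 0.29 times as large.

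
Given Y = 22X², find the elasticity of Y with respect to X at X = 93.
Elasticity = 2

Elasticity = (dY/dX) · (X/Y)

dY/dX = 44·X
At X = 93: dY/dX = 4092, Y = 190278

Elasticity = 4092 · (93 / 190278) = 2

Interpretation: for a small percentage change in X, the percentage change in Y is approximately 2.00 times as large.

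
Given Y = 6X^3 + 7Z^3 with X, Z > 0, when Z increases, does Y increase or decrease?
Y increases

Taking the partial derivative:
∂Y/∂Z = 21Z^2

∂Y/∂Z = 21Z^2 > 0 (assuming positive values)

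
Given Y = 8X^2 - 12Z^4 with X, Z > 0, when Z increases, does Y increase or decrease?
Y decreases

Taking the partial derivative:
∂Y/∂Z = -48Z^3

∂Y/∂Z = -48Z^3 < 0 (assuming positive values)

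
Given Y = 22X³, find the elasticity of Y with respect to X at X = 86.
Elasticity = 3

Elasticity = (dY/dX) · (X/Y)

dY/dX = 66·X²
At X = 86: dY/dX = 488136, Y = 13993232

Elasticity = 488136 · (86 / 13993232) = 3

Interpretation: for a small percentage change in X, the percentage change in Y is approximately 3.00 times as large.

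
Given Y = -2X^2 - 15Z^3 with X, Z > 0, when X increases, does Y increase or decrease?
Y decreases

Taking the partial derivative:
∂Y/∂X = -4X

∂Y/∂X = -4X < 0 (assuming positive values)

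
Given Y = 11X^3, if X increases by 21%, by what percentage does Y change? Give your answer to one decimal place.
77.2%

For Y = 11X^3:
If X → X(1 + 0.21)
Then Y → Y · (1 + 0.21)^3
     ≈ Y · 1.7716

Percentage change = ((1 + 0.21)^3 − 1) × 100% ≈ 77.2%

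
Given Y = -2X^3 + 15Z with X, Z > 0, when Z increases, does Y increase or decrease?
Y increases

Taking the partial derivative:
∂Y/∂Z = 15

∂Y/∂Z = 15 > 0 (assuming positive values)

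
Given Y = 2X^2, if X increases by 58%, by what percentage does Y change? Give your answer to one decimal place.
149.6%

For Y = 2X^2:
If X → X(1 + 0.58)
Then Y → Y · (1 + 0.58)^2
     = Y · 2.4964

Percentage change = ((1 + 0.58)^2 − 1) × 100% ≈ 149.6%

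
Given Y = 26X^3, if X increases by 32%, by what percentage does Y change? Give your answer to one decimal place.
130.0%

For Y = 26X^3:
If X → X(1 + 0.32)
Then Y → Y · (1 + 0.32)^3
     ≈ Y · 2.3000

Percentage change = ((1 + 0.32)^3 − 1) × 100% ≈ 130.0%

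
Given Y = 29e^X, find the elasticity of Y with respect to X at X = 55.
Elasticity = 55

Elasticity = (dY/dX) · (X/Y)

dY/dX = 29·e^X
At X = 55: dY/dX = 29·e^55, Y = 29·e^55

Elasticity = (29·e^55) · (55 / (29·e^55)) = 55

Interpretation: for a small percentage change in X, the percentage change in Y is approximately 55.00 times as large.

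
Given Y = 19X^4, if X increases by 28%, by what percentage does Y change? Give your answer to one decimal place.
168.4%

For Y = 19X^4:
If X → X(1 + 0.28)
Then Y → Y · (1 + 0.28)^4
     ≈ Y · 2.6844

Percentage change = ((1 + 0.28)^4 − 1) × 100% ≈ 168.4%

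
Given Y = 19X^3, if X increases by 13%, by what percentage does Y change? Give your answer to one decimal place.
44.3%

For Y = 19X^3:
If X → X(1 + 0.13)
Then Y → Y · (1 + 0.13)^3
     ≈ Y · 1.4429

Percentage change = ((1 + 0.13)^3 − 1) × 100% ≈ 44.3%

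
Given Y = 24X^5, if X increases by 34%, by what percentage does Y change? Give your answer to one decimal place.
332.0%

For Y = 24X^5:
If X → X(1 + 0.34)
Then Y → Y · (1 + 0.34)^5
     ≈ Y · 4.3204

Percentage change = ((1 + 0.34)^5 − 1) × 100% ≈ 332.0%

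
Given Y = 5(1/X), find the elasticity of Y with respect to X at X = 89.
Elasticity = -1

Elasticity = (dY/dX) · (X/Y)

dY/dX = -5/X²
At X = 89: dY/dX = -5/7921, Y = 5/89

Elasticity = (-5/7921) · (89 / (5/89)) = -1

Interpretation: for a small percentage change in X, the percentage change in Y is approximately -1.00 times as large.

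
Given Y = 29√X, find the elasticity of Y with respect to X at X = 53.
Elasticity = 1/2

Elasticity = (dY/dX) · (X/Y)

dY/dX = 29/(2·√X)
At X = 53: dY/dX = 29·√53/106, Y = 29·√53

Elasticity = (29·√53/106) · (53 / (29·√53)) = 1/2

Interpretation: for a small percentage change in X, the percentage change in Y is approximately 0.50 times as large.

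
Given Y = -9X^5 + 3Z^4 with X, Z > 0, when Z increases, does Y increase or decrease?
Y increases

Taking the partial derivative:
∂Y/∂Z = 12Z^3

∂Y/∂Z = 12Z^3 > 0 (assuming positive values)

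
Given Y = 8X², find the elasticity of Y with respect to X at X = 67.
Elasticity = 2

Elasticity = (dY/dX) · (X/Y)

dY/dX = 16·X
At X = 67: dY/dX = 1072, Y = 35912

Elasticity = 1072 · (67 / 35912) = 2

Interpretation: for a small percentage change in X, the percentage change in Y is approximately 2.00 times as large.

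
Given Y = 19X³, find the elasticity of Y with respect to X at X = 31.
Elasticity = 3

Elasticity = (dY/dX) · (X/Y)

dY/dX = 57·X²
At X = 31: dY/dX = 54777, Y = 566029

Elasticity = 54777 · (31 / 566029) = 3

Interpretation: for a small percentage change in X, the percentage change in Y is approximately 3.00 times as large.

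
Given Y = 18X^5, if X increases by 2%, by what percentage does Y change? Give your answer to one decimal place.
10.4%

For Y = 18X^5:
If X → X(1 + 0.02)
Then Y → Y · (1 + 0.02)^5
     ≈ Y · 1.1041

Percentage change = ((1 + 0.02)^5 − 1) × 100% ≈ 10.4%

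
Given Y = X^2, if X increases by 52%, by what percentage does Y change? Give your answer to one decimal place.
131.0%

For Y = X^2:
If X → X(1 + 0.52)
Then Y → Y · (1 + 0.52)^2
     = Y · 2.3104

Percentage change = ((1 + 0.52)^2 − 1) × 100% ≈ 131.0%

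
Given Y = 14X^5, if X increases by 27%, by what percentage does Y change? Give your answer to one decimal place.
230.4%

For Y = 14X^5:
If X → X(1 + 0.27)
Then Y → Y · (1 + 0.27)^5
     ≈ Y · 3.3038

Percentage change = ((1 + 0.27)^5 − 1) × 100% ≈ 230.4%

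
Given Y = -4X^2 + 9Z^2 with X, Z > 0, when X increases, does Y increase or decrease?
Y decreases

Taking the partial derivative:
∂Y/∂X = -8X

∂Y/∂X = -8X < 0 (assuming positive values)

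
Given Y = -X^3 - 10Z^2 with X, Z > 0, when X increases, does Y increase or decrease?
Y decreases

Taking the partial derivative:
∂Y/∂X = -3X^2

∂Y/∂X = -3X^2 < 0 (assuming positive values)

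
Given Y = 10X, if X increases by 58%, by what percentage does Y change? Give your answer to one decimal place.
58.0%

For Y = 10X:
If X → X(1 + 0.58)
Then Y → Y · (1 + 0.58)^1
     = Y · 1.5800

Percentage change = ((1 + 0.58)^1 − 1) × 100% = 58.0%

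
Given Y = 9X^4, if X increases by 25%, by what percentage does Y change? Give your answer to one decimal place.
144.1%

For Y = 9X^4:
If X → X(1 + 0.25)
Then Y → Y · (1 + 0.25)^4
     ≈ Y · 2.4414

Percentage change = ((1 + 0.25)^4 − 1) × 100% ≈ 144.1%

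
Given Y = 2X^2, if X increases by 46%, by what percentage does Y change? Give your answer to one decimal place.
113.2%

For Y = 2X^2:
If X → X(1 + 0.46)
Then Y → Y · (1 + 0.46)^2
     = Y · 2.1316

Percentage change = ((1 + 0.46)^2 − 1) × 100% ≈ 113.2%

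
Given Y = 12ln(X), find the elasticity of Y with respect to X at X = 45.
Elasticity = 1/ln(45) ≈ 0.2627

Elasticity = (dY/dX) · (X/Y)

dY/dX = 12/X
At X = 45: dY/dX = 4/15, Y = 12·ln(45)

Elasticity = (4/15) · (45 / (12·ln(45))) = 1/ln(45) ≈ 0.2627

Interpretation: for a small percentage change in X, the percentage change in Y is approximately 0.26 times as large.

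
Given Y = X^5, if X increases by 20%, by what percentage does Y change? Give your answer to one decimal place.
148.8%

For Y = X^5:
If X → X(1 + 0.2)
Then Y → Y · (1 + 0.2)^5
     ≈ Y · 2.4883

Percentage change = ((1 + 0.2)^5 − 1) × 100% ≈ 148.8%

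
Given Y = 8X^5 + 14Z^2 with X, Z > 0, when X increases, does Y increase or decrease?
Y increases

Taking the partial derivative:
∂Y/∂X = 40X^4

∂Y/∂X = 40X^4 > 0 (assuming positive values)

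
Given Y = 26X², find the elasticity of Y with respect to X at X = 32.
Elasticity = 2

Elasticity = (dY/dX) · (X/Y)

dY/dX = 52·X
At X = 32: dY/dX = 1664, Y = 26624

Elasticity = 1664 · (32 / 26624) = 2

Interpretation: for a small percentage change in X, the percentage change in Y is approximately 2.00 times as large.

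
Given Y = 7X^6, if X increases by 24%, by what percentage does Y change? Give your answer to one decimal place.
263.5%

For Y = 7X^6:
If X → X(1 + 0.24)
Then Y → Y · (1 + 0.24)^6
     ≈ Y · 3.6352

Percentage change = ((1 + 0.24)^6 − 1) × 100% ≈ 263.5%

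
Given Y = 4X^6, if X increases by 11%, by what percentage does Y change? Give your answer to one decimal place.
87.0%

For Y = 4X^6:
If X → X(1 + 0.11)
Then Y → Y · (1 + 0.11)^6
     ≈ Y · 1.8704

Percentage change = ((1 + 0.11)^6 − 1) × 100% ≈ 87.0%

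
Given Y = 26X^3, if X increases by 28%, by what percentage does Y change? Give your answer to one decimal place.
109.7%

For Y = 26X^3:
If X → X(1 + 0.28)
Then Y → Y · (1 + 0.28)^3
     ≈ Y · 2.0972

Percentage change = ((1 + 0.28)^3 − 1) × 100% ≈ 109.7%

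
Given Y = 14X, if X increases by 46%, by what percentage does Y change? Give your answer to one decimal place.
46.0%

For Y = 14X:
If X → X(1 + 0.46)
Then Y → Y · (1 + 0.46)^1
     = Y · 1.4600

Percentage change = ((1 + 0.46)^1 − 1) × 100% = 46.0%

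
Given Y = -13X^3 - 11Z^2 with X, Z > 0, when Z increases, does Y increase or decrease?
Y decreases

Taking the partial derivative:
∂Y/∂Z = -22Z

∂Y/∂Z = -22Z < 0 (assuming positive values)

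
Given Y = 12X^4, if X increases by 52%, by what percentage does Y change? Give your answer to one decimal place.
433.8%

For Y = 12X^4:
If X → X(1 + 0.52)
Then Y → Y · (1 + 0.52)^4
     ≈ Y · 5.3379

Percentage change = ((1 + 0.52)^4 − 1) × 100% ≈ 433.8%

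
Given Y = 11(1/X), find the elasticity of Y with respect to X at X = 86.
Elasticity = -1

Elasticity = (dY/dX) · (X/Y)

dY/dX = -11/X²
At X = 86: dY/dX = -11/7396, Y = 11/86

Elasticity = (-11/7396) · (86 / (11/86)) = -1

Interpretation: for a small percentage change in X, the percentage change in Y is approximately -1.00 times as large.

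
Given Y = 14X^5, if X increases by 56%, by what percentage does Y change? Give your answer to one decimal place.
823.9%

For Y = 14X^5:
If X → X(1 + 0.56)
Then Y → Y · (1 + 0.56)^5
     ≈ Y · 9.2390

Percentage change = ((1 + 0.56)^5 − 1) × 100% ≈ 823.9%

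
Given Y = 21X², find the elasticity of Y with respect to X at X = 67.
Elasticity = 2

Elasticity = (dY/dX) · (X/Y)

dY/dX = 42·X
At X = 67: dY/dX = 2814, Y = 94269

Elasticity = 2814 · (67 / 94269) = 2

Interpretation: for a small percentage change in X, the percentage change in Y is approximately 2.00 times as large.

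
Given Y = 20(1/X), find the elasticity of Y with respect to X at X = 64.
Elasticity = -1

Elasticity = (dY/dX) · (X/Y)

dY/dX = -20/X²
At X = 64: dY/dX = -5/1024, Y = 5/16

Elasticity = (-5/1024) · (64 / (5/16)) = -1

Interpretation: for a small percentage change in X, the percentage change in Y is approximately -1.00 times as large.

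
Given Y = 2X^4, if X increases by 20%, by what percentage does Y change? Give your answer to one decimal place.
107.4%

For Y = 2X^4:
If X → X(1 + 0.2)
Then Y → Y · (1 + 0.2)^4
     = Y · 2.0736

Percentage change = ((1 + 0.2)^4 − 1) × 100% ≈ 107.4%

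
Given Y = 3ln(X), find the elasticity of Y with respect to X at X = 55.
Elasticity = 1/ln(55) ≈ 0.2495

Elasticity = (dY/dX) · (X/Y)

dY/dX = 3/X
At X = 55: dY/dX = 3/55, Y = 3·ln(55)

Elasticity = (3/55) · (55 / (3·ln(55))) = 1/ln(55) ≈ 0.2495

Interpretation: for a small percentage change in X, the percentage change in Y is approximately 0.25 times as large.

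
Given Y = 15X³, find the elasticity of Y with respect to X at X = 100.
Elasticity = 3

Elasticity = (dY/dX) · (X/Y)

dY/dX = 45·X²
At X = 100: dY/dX = 450000, Y = 15000000

Elasticity = 450000 · (100 / 15000000) = 3

Interpretation: for a small percentage change in X, the percentage change in Y is approximately 3.00 times as large.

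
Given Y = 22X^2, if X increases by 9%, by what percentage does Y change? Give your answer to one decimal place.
18.8%

For Y = 22X^2:
If X → X(1 + 0.09)
Then Y → Y · (1 + 0.09)^2
     = Y · 1.1881

Percentage change = ((1 + 0.09)^2 − 1) × 100% ≈ 18.8%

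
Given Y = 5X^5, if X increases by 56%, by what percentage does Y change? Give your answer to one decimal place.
823.9%

For Y = 5X^5:
If X → X(1 + 0.56)
Then Y → Y · (1 + 0.56)^5
     ≈ Y · 9.2390

Percentage change = ((1 + 0.56)^5 − 1) × 100% ≈ 823.9%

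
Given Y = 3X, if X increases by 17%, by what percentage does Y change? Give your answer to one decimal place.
17.0%

For Y = 3X:
If X → X(1 + 0.17)
Then Y → Y · (1 + 0.17)^1
     = Y · 1.1700

Percentage change = ((1 + 0.17)^1 − 1) × 100% = 17.0%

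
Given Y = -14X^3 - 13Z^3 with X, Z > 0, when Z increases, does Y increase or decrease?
Y decreases

Taking the partial derivative:
∂Y/∂Z = -39Z^2

∂Y/∂Z = -39Z^2 < 0 (assuming positive values)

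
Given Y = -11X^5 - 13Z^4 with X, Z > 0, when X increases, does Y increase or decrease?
Y decreases

Taking the partial derivative:
∂Y/∂X = -55X^4

∂Y/∂X = -55X^4 < 0 (assuming positive values)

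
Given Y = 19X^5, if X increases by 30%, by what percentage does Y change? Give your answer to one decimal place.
271.3%

For Y = 19X^5:
If X → X(1 + 0.3)
Then Y → Y · (1 + 0.3)^5
     ≈ Y · 3.7129

Percentage change = ((1 + 0.3)^5 − 1) × 100% ≈ 271.3%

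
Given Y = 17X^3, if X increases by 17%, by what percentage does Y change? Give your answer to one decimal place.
60.2%

For Y = 17X^3:
If X → X(1 + 0.17)
Then Y → Y · (1 + 0.17)^3
     ≈ Y · 1.6016

Percentage change = ((1 + 0.17)^3 − 1) × 100% ≈ 60.2%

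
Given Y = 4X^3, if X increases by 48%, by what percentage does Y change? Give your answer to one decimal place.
224.2%

For Y = 4X^3:
If X → X(1 + 0.48)
Then Y → Y · (1 + 0.48)^3
     ≈ Y · 3.2418

Percentage change = ((1 + 0.48)^3 − 1) × 100% ≈ 224.2%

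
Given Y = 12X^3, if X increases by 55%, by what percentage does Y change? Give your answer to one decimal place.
272.4%

For Y = 12X^3:
If X → X(1 + 0.55)
Then Y → Y · (1 + 0.55)^3
     ≈ Y · 3.7239

Percentage change = ((1 + 0.55)^3 − 1) × 100% ≈ 272.4%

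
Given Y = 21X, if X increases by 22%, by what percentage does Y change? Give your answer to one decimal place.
22.0%

For Y = 21X:
If X → X(1 + 0.22)
Then Y → Y · (1 + 0.22)^1
     = Y · 1.2200

Percentage change = ((1 + 0.22)^1 − 1) × 100% = 22.0%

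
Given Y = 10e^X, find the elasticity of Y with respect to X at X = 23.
Elasticity = 23

Elasticity = (dY/dX) · (X/Y)

dY/dX = 10·e^X
At X = 23: dY/dX = 10·e^23, Y = 10·e^23

Elasticity = (10·e^23) · (23 / (10·e^23)) = 23

Interpretation: for a small percentage change in X, the percentage change in Y is approximately 23.00 times as large.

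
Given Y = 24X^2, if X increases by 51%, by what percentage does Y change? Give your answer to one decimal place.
128.0%

For Y = 24X^2:
If X → X(1 + 0.51)
Then Y → Y · (1 + 0.51)^2
     = Y · 2.2801

Percentage change = ((1 + 0.51)^2 − 1) × 100% ≈ 128.0%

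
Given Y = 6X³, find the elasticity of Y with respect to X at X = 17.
Elasticity = 3

Elasticity = (dY/dX) · (X/Y)

dY/dX = 18·X²
At X = 17: dY/dX = 5202, Y = 29478

Elasticity = 5202 · (17 / 29478) = 3

Interpretation: for a small percentage change in X, the percentage change in Y is approximately 3.00 times as large.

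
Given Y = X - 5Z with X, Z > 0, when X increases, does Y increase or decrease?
Y increases

Taking the partial derivative:
∂Y/∂X = 1

∂Y/∂X = 1 > 0 (assuming positive values)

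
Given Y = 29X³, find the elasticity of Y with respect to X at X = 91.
Elasticity = 3

Elasticity = (dY/dX) · (X/Y)

dY/dX = 87·X²
At X = 91: dY/dX = 720447, Y = 21853559

Elasticity = 720447 · (91 / 21853559) = 3

Interpretation: for a small percentage change in X, the percentage change in Y is approximately 3.00 times as large.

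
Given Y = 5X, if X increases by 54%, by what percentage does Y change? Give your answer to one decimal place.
54.0%

For Y = 5X:
If X → X(1 + 0.54)
Then Y → Y · (1 + 0.54)^1
     = Y · 1.5400

Percentage change = ((1 + 0.54)^1 − 1) × 100% = 54.0%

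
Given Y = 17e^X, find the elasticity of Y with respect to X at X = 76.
Elasticity = 76

Elasticity = (dY/dX) · (X/Y)

dY/dX = 17·e^X
At X = 76: dY/dX = 17·e^76, Y = 17·e^76

Elasticity = (17·e^76) · (76 / (17·e^76)) = 76

Interpretation: for a small percentage change in X, the percentage change in Y is approximately 76.00 times as large.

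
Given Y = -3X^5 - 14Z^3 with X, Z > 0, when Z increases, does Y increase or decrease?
Y decreases

Taking the partial derivative:
∂Y/∂Z = -42Z^2

∂Y/∂Z = -42Z^2 < 0 (assuming positive values)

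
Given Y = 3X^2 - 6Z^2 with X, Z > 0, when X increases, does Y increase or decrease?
Y increases

Taking the partial derivative:
∂Y/∂X = 6X

∂Y/∂X = 6X > 0 (assuming positive values)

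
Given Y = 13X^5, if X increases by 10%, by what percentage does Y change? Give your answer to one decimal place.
61.1%

For Y = 13X^5:
If X → X(1 + 0.1)
Then Y → Y · (1 + 0.1)^5
     ≈ Y · 1.6105

Percentage change = ((1 + 0.1)^5 − 1) × 100% ≈ 61.1%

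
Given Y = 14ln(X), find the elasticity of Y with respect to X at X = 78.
Elasticity = 1/ln(78) ≈ 0.2295

Elasticity = (dY/dX) · (X/Y)

dY/dX = 14/X
At X = 78: dY/dX = 7/39, Y = 14·ln(78)

Elasticity = (7/39) · (78 / (14·ln(78))) = 1/ln(78) ≈ 0.2295

Interpretation: for a small percentage change in X, the percentage change in Y is approximately 0.23 times as large.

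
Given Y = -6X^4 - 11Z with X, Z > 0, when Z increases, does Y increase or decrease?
Y decreases

Taking the partial derivative:
∂Y/∂Z = -11

∂Y/∂Z = -11 < 0 (assuming positive values)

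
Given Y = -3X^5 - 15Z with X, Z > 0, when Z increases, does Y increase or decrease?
Y decreases

Taking the partial derivative:
∂Y/∂Z = -15

∂Y/∂Z = -15 < 0 (assuming positive values)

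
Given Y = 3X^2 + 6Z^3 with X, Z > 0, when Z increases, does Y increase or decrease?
Y increases

Taking the partial derivative:
∂Y/∂Z = 18Z^2

∂Y/∂Z = 18Z^2 > 0 (assuming positive values)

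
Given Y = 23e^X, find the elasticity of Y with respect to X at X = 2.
Elasticity = 2

Elasticity = (dY/dX) · (X/Y)

dY/dX = 23·e^X
At X = 2: dY/dX = 23·e^2, Y = 23·e^2

Elasticity = (23·e^2) · (2 / (23·e^2)) = 2

Interpretation: for a small percentage change in X, the percentage change in Y is approximately 2.00 times as large.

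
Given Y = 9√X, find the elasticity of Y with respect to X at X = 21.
Elasticity = 1/2

Elasticity = (dY/dX) · (X/Y)

dY/dX = 9/(2·√X)
At X = 21: dY/dX = 3·√21/14, Y = 9·√21

Elasticity = (3·√21/14) · (21 / (9·√21)) = 1/2

Interpretation: for a small percentage change in X, the percentage change in Y is approximately 0.50 times as large.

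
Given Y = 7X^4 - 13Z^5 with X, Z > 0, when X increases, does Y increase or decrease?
Y increases

Taking the partial derivative:
∂Y/∂X = 28X^3

∂Y/∂X = 28X^3 > 0 (assuming positive values)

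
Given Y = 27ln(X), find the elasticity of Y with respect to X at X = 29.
Elasticity = 1/ln(29) ≈ 0.2970

Elasticity = (dY/dX) · (X/Y)

dY/dX = 27/X
At X = 29: dY/dX = 27/29, Y = 27·ln(29)

Elasticity = (27/29) · (29 / (27·ln(29))) = 1/ln(29) ≈ 0.2970

Interpretation: for a small percentage change in X, the percentage change in Y is approximately 0.30 times as large.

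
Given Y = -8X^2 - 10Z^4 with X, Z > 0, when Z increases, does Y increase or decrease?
Y decreases

Taking the partial derivative:
∂Y/∂Z = -40Z^3

∂Y/∂Z = -40Z^3 < 0 (assuming positive values)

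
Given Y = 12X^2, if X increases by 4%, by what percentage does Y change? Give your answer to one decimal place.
8.2%

For Y = 12X^2:
If X → X(1 + 0.04)
Then Y → Y · (1 + 0.04)^2
     = Y · 1.0816

Percentage change = ((1 + 0.04)^2 − 1) × 100% ≈ 8.2%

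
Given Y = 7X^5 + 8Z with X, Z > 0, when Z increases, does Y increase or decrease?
Y increases

Taking the partial derivative:
∂Y/∂Z = 8

∂Y/∂Z = 8 > 0 (assuming positive values)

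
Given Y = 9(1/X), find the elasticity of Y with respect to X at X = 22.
Elasticity = -1

Elasticity = (dY/dX) · (X/Y)

dY/dX = -9/X²
At X = 22: dY/dX = -9/484, Y = 9/22

Elasticity = (-9/484) · (22 / (9/22)) = -1

Interpretation: for a small percentage change in X, the percentage change in Y is approximately -1.00 times as large.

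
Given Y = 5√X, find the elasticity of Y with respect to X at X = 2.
Elasticity = 1/2

Elasticity = (dY/dX) · (X/Y)

dY/dX = 5/(2·√X)
At X = 2: dY/dX = 5·√2/4, Y = 5·√2

Elasticity = (5·√2/4) · (2 / (5·√2)) = 1/2

Interpretation: for a small percentage change in X, the percentage change in Y is approximately 0.50 times as large.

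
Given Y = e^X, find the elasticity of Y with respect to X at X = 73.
Elasticity = 73

Elasticity = (dY/dX) · (X/Y)

dY/dX = e^X
At X = 73: dY/dX = e^73, Y = e^73

Elasticity = (e^73) · (73 / (e^73)) = 73

Interpretation: for a small percentage change in X, the percentage change in Y is approximately 73.00 times as large.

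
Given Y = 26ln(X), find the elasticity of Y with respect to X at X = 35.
Elasticity = 1/ln(35) ≈ 0.2813

Elasticity = (dY/dX) · (X/Y)

dY/dX = 26/X
At X = 35: dY/dX = 26/35, Y = 26·ln(35)

Elasticity = (26/35) · (35 / (26·ln(35))) = 1/ln(35) ≈ 0.2813

Interpretation: for a small percentage change in X, the percentage change in Y is approximately 0.28 times as large.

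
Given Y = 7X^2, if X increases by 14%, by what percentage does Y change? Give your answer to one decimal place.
30.0%

For Y = 7X^2:
If X → X(1 + 0.14)
Then Y → Y · (1 + 0.14)^2
     = Y · 1.2996

Percentage change = ((1 + 0.14)^2 − 1) × 100% ≈ 30.0%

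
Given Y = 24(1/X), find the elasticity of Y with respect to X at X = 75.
Elasticity = -1

Elasticity = (dY/dX) · (X/Y)

dY/dX = -24/X²
At X = 75: dY/dX = -8/1875, Y = 8/25

Elasticity = (-8/1875) · (75 / (8/25)) = -1

Interpretation: for a small percentage change in X, the percentage change in Y is approximately -1.00 times as large.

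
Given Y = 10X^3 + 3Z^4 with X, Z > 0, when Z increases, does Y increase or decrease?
Y increases

Taking the partial derivative:
∂Y/∂Z = 12Z^3

∂Y/∂Z = 12Z^3 > 0 (assuming positive values)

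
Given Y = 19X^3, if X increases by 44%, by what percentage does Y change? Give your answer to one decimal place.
198.6%

For Y = 19X^3:
If X → X(1 + 0.44)
Then Y → Y · (1 + 0.44)^3
     ≈ Y · 2.9860

Percentage change = ((1 + 0.44)^3 − 1) × 100% ≈ 198.6%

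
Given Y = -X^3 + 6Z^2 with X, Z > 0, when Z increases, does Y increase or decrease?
Y increases

Taking the partial derivative:
∂Y/∂Z = 12Z

∂Y/∂Z = 12Z > 0 (assuming positive values)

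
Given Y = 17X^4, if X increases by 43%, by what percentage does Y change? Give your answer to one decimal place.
318.2%

For Y = 17X^4:
If X → X(1 + 0.43)
Then Y → Y · (1 + 0.43)^4
     ≈ Y · 4.1816

Percentage change = ((1 + 0.43)^4 − 1) × 100% ≈ 318.2%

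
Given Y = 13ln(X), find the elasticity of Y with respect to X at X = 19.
Elasticity = 1/ln(19) ≈ 0.3396

Elasticity = (dY/dX) · (X/Y)

dY/dX = 13/X
At X = 19: dY/dX = 13/19, Y = 13·ln(19)

Elasticity = (13/19) · (19 / (13·ln(19))) = 1/ln(19) ≈ 0.3396

Interpretation: for a small percentage change in X, the percentage change in Y is approximately 0.34 times as large.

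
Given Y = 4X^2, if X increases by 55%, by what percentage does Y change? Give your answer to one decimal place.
140.3%

For Y = 4X^2:
If X → X(1 + 0.55)
Then Y → Y · (1 + 0.55)^2
     = Y · 2.4025

Percentage change = ((1 + 0.55)^2 − 1) × 100% ≈ 140.3%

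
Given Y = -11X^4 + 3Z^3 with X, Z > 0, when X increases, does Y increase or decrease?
Y decreases

Taking the partial derivative:
∂Y/∂X = -44X^3

∂Y/∂X = -44X^3 < 0 (assuming positive values)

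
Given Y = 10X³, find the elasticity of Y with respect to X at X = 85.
Elasticity = 3

Elasticity = (dY/dX) · (X/Y)

dY/dX = 30·X²
At X = 85: dY/dX = 216750, Y = 6141250

Elasticity = 216750 · (85 / 6141250) = 3

Interpretation: for a small percentage change in X, the percentage change in Y is approximately 3.00 times as large.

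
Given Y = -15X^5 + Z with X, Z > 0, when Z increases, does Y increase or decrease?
Y increases

Taking the partial derivative:
∂Y/∂Z = 1

∂Y/∂Z = 1 > 0 (assuming positive values)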